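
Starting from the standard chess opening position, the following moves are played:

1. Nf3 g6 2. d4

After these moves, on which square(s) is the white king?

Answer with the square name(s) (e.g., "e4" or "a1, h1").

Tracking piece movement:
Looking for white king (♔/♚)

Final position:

  a b c d e f g h
  ─────────────────
8│♜ ♞ ♝ ♛ ♚ ♝ ♞ ♜│8
7│♟ ♟ ♟ ♟ ♟ ♟ · ♟│7
6│· · · · · · ♟ ·│6
5│· · · · · · · ·│5
4│· · · ♙ · · · ·│4
3│· · · · · ♘ · ·│3
2│♙ ♙ ♙ · ♙ ♙ ♙ ♙│2
1│♖ ♘ ♗ ♕ ♔ ♗ · ♖│1
  ─────────────────
  a b c d e f g h


e1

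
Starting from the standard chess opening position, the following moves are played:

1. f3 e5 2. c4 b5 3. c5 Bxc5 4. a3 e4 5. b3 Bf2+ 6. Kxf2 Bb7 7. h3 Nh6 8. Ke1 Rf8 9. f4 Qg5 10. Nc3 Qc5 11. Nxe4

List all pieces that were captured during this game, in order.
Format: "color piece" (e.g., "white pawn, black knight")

Tracking captures:
  Bxc5: captured white pawn
  Kxf2: captured black bishop
  Nxe4: captured black pawn

white pawn, black bishop, black pawn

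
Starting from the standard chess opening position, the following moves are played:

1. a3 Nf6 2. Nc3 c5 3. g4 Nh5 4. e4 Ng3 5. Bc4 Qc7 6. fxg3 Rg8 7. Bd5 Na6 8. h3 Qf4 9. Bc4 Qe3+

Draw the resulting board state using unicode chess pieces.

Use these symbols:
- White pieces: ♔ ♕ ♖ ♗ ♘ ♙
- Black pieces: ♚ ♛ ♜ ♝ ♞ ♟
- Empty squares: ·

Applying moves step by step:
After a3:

♜ ♞ ♝ ♛ ♚ ♝ ♞ ♜
♟ ♟ ♟ ♟ ♟ ♟ ♟ ♟
· · · · · · · ·
· · · · · · · ·
· · · · · · · ·
♙ · · · · · · ·
· ♙ ♙ ♙ ♙ ♙ ♙ ♙
♖ ♘ ♗ ♕ ♔ ♗ ♘ ♖


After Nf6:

♜ ♞ ♝ ♛ ♚ ♝ · ♜
♟ ♟ ♟ ♟ ♟ ♟ ♟ ♟
· · · · · ♞ · ·
· · · · · · · ·
· · · · · · · ·
♙ · · · · · · ·
· ♙ ♙ ♙ ♙ ♙ ♙ ♙
♖ ♘ ♗ ♕ ♔ ♗ ♘ ♖


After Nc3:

♜ ♞ ♝ ♛ ♚ ♝ · ♜
♟ ♟ ♟ ♟ ♟ ♟ ♟ ♟
· · · · · ♞ · ·
· · · · · · · ·
· · · · · · · ·
♙ · ♘ · · · · ·
· ♙ ♙ ♙ ♙ ♙ ♙ ♙
♖ · ♗ ♕ ♔ ♗ ♘ ♖


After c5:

♜ ♞ ♝ ♛ ♚ ♝ · ♜
♟ ♟ · ♟ ♟ ♟ ♟ ♟
· · · · · ♞ · ·
· · ♟ · · · · ·
· · · · · · · ·
♙ · ♘ · · · · ·
· ♙ ♙ ♙ ♙ ♙ ♙ ♙
♖ · ♗ ♕ ♔ ♗ ♘ ♖


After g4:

♜ ♞ ♝ ♛ ♚ ♝ · ♜
♟ ♟ · ♟ ♟ ♟ ♟ ♟
· · · · · ♞ · ·
· · ♟ · · · · ·
· · · · · · ♙ ·
♙ · ♘ · · · · ·
· ♙ ♙ ♙ ♙ ♙ · ♙
♖ · ♗ ♕ ♔ ♗ ♘ ♖


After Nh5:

♜ ♞ ♝ ♛ ♚ ♝ · ♜
♟ ♟ · ♟ ♟ ♟ ♟ ♟
· · · · · · · ·
· · ♟ · · · · ♞
· · · · · · ♙ ·
♙ · ♘ · · · · ·
· ♙ ♙ ♙ ♙ ♙ · ♙
♖ · ♗ ♕ ♔ ♗ ♘ ♖


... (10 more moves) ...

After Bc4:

♜ · ♝ · ♚ ♝ ♜ ·
♟ ♟ · ♟ ♟ ♟ ♟ ♟
♞ · · · · · · ·
· · ♟ · · · · ·
· · ♗ · ♙ ♛ ♙ ·
♙ · ♘ · · · ♙ ♙
· ♙ ♙ ♙ · · · ·
♖ · ♗ ♕ ♔ · ♘ ♖


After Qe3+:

♜ · ♝ · ♚ ♝ ♜ ·
♟ ♟ · ♟ ♟ ♟ ♟ ♟
♞ · · · · · · ·
· · ♟ · · · · ·
· · ♗ · ♙ · ♙ ·
♙ · ♘ · ♛ · ♙ ♙
· ♙ ♙ ♙ · · · ·
♖ · ♗ ♕ ♔ · ♘ ♖



  a b c d e f g h
  ─────────────────
8│♜ · ♝ · ♚ ♝ ♜ ·│8
7│♟ ♟ · ♟ ♟ ♟ ♟ ♟│7
6│♞ · · · · · · ·│6
5│· · ♟ · · · · ·│5
4│· · ♗ · ♙ · ♙ ·│4
3│♙ · ♘ · ♛ · ♙ ♙│3
2│· ♙ ♙ ♙ · · · ·│2
1│♖ · ♗ ♕ ♔ · ♘ ♖│1
  ─────────────────
  a b c d e f g h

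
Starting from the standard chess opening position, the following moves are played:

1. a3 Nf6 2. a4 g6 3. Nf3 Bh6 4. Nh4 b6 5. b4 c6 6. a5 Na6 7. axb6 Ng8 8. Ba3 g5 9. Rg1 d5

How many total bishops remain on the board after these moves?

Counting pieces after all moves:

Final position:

  a b c d e f g h
  ─────────────────
8│♜ · ♝ ♛ ♚ · ♞ ♜│8
7│♟ · · · ♟ ♟ · ♟│7
6│♞ ♙ ♟ · · · · ♝│6
5│· · · ♟ · · ♟ ·│5
4│· ♙ · · · · · ♘│4
3│♗ · · · · · · ·│3
2│· · ♙ ♙ ♙ ♙ ♙ ♙│2
1│♖ ♘ · ♕ ♔ ♗ ♖ ·│1
  ─────────────────
  a b c d e f g h


4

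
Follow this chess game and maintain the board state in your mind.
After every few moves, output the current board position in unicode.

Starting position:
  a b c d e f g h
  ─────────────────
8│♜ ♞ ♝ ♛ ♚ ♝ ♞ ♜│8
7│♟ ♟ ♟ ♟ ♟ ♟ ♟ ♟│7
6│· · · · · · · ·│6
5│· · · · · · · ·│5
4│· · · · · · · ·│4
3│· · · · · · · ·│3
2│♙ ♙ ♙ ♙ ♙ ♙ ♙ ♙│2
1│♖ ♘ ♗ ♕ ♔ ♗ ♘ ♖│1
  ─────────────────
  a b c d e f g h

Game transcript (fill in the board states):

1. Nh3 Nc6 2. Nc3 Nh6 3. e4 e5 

  a b c d e f g h
  ─────────────────
8│♜ · ♝ ♛ ♚ ♝ · ♜│8
7│♟ ♟ ♟ ♟ · ♟ ♟ ♟│7
6│· · ♞ · · · · ♞│6
5│· · · · ♟ · · ·│5
4│· · · · ♙ · · ·│4
3│· · ♘ · · · · ♘│3
2│♙ ♙ ♙ ♙ · ♙ ♙ ♙│2
1│♖ · ♗ ♕ ♔ ♗ · ♖│1
  ─────────────────
  a b c d e f g h

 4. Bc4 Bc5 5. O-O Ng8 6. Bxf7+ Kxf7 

  a b c d e f g h
  ─────────────────
8│♜ · ♝ ♛ · · ♞ ♜│8
7│♟ ♟ ♟ ♟ · ♚ ♟ ♟│7
6│· · ♞ · · · · ·│6
5│· · ♝ · ♟ · · ·│5
4│· · · · ♙ · · ·│4
3│· · ♘ · · · · ♘│3
2│♙ ♙ ♙ ♙ · ♙ ♙ ♙│2
1│♖ · ♗ ♕ · ♖ ♔ ·│1
  ─────────────────
  a b c d e f g h

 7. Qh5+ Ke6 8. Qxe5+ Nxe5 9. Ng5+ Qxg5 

  a b c d e f g h
  ─────────────────
8│♜ · ♝ · · · ♞ ♜│8
7│♟ ♟ ♟ ♟ · · ♟ ♟│7
6│· · · · ♚ · · ·│6
5│· · ♝ · ♞ · ♛ ·│5
4│· · · · ♙ · · ·│4
3│· · ♘ · · · · ·│3
2│♙ ♙ ♙ ♙ · ♙ ♙ ♙│2
1│♖ · ♗ · · ♖ ♔ ·│1
  ─────────────────
  a b c d e f g h

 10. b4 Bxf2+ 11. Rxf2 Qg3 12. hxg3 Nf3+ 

  a b c d e f g h
  ─────────────────
8│♜ · ♝ · · · ♞ ♜│8
7│♟ ♟ ♟ ♟ · · ♟ ♟│7
6│· · · · ♚ · · ·│6
5│· · · · · · · ·│5
4│· ♙ · · ♙ · · ·│4
3│· · ♘ · · ♞ ♙ ·│3
2│♙ · ♙ ♙ · ♖ ♙ ·│2
1│♖ · ♗ · · · ♔ ·│1
  ─────────────────
  a b c d e f g h

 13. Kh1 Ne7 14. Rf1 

  a b c d e f g h
  ─────────────────
8│♜ · ♝ · · · · ♜│8
7│♟ ♟ ♟ ♟ ♞ · ♟ ♟│7
6│· · · · ♚ · · ·│6
5│· · · · · · · ·│5
4│· ♙ · · ♙ · · ·│4
3│· · ♘ · · ♞ ♙ ·│3
2│♙ · ♙ ♙ · · ♙ ·│2
1│♖ · ♗ · · ♖ · ♔│1
  ─────────────────
  a b c d e f g h


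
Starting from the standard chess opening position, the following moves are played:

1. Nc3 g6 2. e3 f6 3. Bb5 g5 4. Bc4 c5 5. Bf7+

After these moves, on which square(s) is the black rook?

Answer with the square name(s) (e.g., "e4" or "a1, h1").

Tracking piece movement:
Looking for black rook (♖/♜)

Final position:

  a b c d e f g h
  ─────────────────
8│♜ ♞ ♝ ♛ ♚ ♝ ♞ ♜│8
7│♟ ♟ · ♟ ♟ ♗ · ♟│7
6│· · · · · ♟ · ·│6
5│· · ♟ · · · ♟ ·│5
4│· · · · · · · ·│4
3│· · ♘ · ♙ · · ·│3
2│♙ ♙ ♙ ♙ · ♙ ♙ ♙│2
1│♖ · ♗ ♕ ♔ · ♘ ♖│1
  ─────────────────
  a b c d e f g h


a8, h8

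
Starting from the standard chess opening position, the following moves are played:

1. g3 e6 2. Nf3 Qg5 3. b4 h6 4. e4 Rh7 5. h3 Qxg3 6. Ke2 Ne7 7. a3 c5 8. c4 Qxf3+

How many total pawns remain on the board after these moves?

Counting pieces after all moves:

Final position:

  a b c d e f g h
  ─────────────────
8│♜ ♞ ♝ · ♚ ♝ · ·│8
7│♟ ♟ · ♟ ♞ ♟ ♟ ♜│7
6│· · · · ♟ · · ♟│6
5│· · ♟ · · · · ·│5
4│· ♙ ♙ · ♙ · · ·│4
3│♙ · · · · ♛ · ♙│3
2│· · · ♙ ♔ ♙ · ·│2
1│♖ ♘ ♗ ♕ · ♗ · ♖│1
  ─────────────────
  a b c d e f g h


15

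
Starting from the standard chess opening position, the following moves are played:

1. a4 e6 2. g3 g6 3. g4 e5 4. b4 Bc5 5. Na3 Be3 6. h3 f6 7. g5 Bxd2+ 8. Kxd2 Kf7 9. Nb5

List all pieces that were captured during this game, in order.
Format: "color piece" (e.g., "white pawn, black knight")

Tracking captures:
  Bxd2+: captured white pawn
  Kxd2: captured black bishop

white pawn, black bishop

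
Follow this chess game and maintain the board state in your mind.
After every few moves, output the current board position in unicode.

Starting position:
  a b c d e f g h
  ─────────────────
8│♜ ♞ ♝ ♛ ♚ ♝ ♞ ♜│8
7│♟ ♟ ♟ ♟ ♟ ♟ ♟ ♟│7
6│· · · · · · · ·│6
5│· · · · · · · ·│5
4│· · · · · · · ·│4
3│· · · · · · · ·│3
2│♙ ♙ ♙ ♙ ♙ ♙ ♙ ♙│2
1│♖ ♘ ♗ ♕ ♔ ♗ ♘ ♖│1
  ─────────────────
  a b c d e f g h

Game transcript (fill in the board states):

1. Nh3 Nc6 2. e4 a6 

  a b c d e f g h
  ─────────────────
8│♜ · ♝ ♛ ♚ ♝ ♞ ♜│8
7│· ♟ ♟ ♟ ♟ ♟ ♟ ♟│7
6│♟ · ♞ · · · · ·│6
5│· · · · · · · ·│5
4│· · · · ♙ · · ·│4
3│· · · · · · · ♘│3
2│♙ ♙ ♙ ♙ · ♙ ♙ ♙│2
1│♖ ♘ ♗ ♕ ♔ ♗ · ♖│1
  ─────────────────
  a b c d e f g h

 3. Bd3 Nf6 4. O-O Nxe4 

  a b c d e f g h
  ─────────────────
8│♜ · ♝ ♛ ♚ ♝ · ♜│8
7│· ♟ ♟ ♟ ♟ ♟ ♟ ♟│7
6│♟ · ♞ · · · · ·│6
5│· · · · · · · ·│5
4│· · · · ♞ · · ·│4
3│· · · ♗ · · · ♘│3
2│♙ ♙ ♙ ♙ · ♙ ♙ ♙│2
1│♖ ♘ ♗ ♕ · ♖ ♔ ·│1
  ─────────────────
  a b c d e f g h

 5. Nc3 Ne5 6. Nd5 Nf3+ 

  a b c d e f g h
  ─────────────────
8│♜ · ♝ ♛ ♚ ♝ · ♜│8
7│· ♟ ♟ ♟ ♟ ♟ ♟ ♟│7
6│♟ · · · · · · ·│6
5│· · · ♘ · · · ·│5
4│· · · · ♞ · · ·│4
3│· · · ♗ · ♞ · ♘│3
2│♙ ♙ ♙ ♙ · ♙ ♙ ♙│2
1│♖ · ♗ ♕ · ♖ ♔ ·│1
  ─────────────────
  a b c d e f g h

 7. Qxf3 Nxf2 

  a b c d e f g h
  ─────────────────
8│♜ · ♝ ♛ ♚ ♝ · ♜│8
7│· ♟ ♟ ♟ ♟ ♟ ♟ ♟│7
6│♟ · · · · · · ·│6
5│· · · ♘ · · · ·│5
4│· · · · · · · ·│4
3│· · · ♗ · ♕ · ♘│3
2│♙ ♙ ♙ ♙ · ♞ ♙ ♙│2
1│♖ · ♗ · · ♖ ♔ ·│1
  ─────────────────
  a b c d e f g h


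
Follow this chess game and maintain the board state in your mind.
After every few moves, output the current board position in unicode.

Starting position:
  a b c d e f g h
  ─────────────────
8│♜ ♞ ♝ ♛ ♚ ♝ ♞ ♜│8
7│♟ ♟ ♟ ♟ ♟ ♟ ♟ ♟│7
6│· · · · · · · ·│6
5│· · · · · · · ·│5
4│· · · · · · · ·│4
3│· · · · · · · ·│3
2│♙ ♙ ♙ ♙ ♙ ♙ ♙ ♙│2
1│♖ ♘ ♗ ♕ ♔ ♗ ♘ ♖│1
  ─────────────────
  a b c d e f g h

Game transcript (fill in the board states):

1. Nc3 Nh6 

  a b c d e f g h
  ─────────────────
8│♜ ♞ ♝ ♛ ♚ ♝ · ♜│8
7│♟ ♟ ♟ ♟ ♟ ♟ ♟ ♟│7
6│· · · · · · · ♞│6
5│· · · · · · · ·│5
4│· · · · · · · ·│4
3│· · ♘ · · · · ·│3
2│♙ ♙ ♙ ♙ ♙ ♙ ♙ ♙│2
1│♖ · ♗ ♕ ♔ ♗ ♘ ♖│1
  ─────────────────
  a b c d e f g h

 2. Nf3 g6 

  a b c d e f g h
  ─────────────────
8│♜ ♞ ♝ ♛ ♚ ♝ · ♜│8
7│♟ ♟ ♟ ♟ ♟ ♟ · ♟│7
6│· · · · · · ♟ ♞│6
5│· · · · · · · ·│5
4│· · · · · · · ·│4
3│· · ♘ · · ♘ · ·│3
2│♙ ♙ ♙ ♙ ♙ ♙ ♙ ♙│2
1│♖ · ♗ ♕ ♔ ♗ · ♖│1
  ─────────────────
  a b c d e f g h

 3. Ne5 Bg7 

  a b c d e f g h
  ─────────────────
8│♜ ♞ ♝ ♛ ♚ · · ♜│8
7│♟ ♟ ♟ ♟ ♟ ♟ ♝ ♟│7
6│· · · · · · ♟ ♞│6
5│· · · · ♘ · · ·│5
4│· · · · · · · ·│4
3│· · ♘ · · · · ·│3
2│♙ ♙ ♙ ♙ ♙ ♙ ♙ ♙│2
1│♖ · ♗ ♕ ♔ ♗ · ♖│1
  ─────────────────
  a b c d e f g h

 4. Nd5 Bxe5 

  a b c d e f g h
  ─────────────────
8│♜ ♞ ♝ ♛ ♚ · · ♜│8
7│♟ ♟ ♟ ♟ ♟ ♟ · ♟│7
6│· · · · · · ♟ ♞│6
5│· · · ♘ ♝ · · ·│5
4│· · · · · · · ·│4
3│· · · · · · · ·│3
2│♙ ♙ ♙ ♙ ♙ ♙ ♙ ♙│2
1│♖ · ♗ ♕ ♔ ♗ · ♖│1
  ─────────────────
  a b c d e f g h

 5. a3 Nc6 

  a b c d e f g h
  ─────────────────
8│♜ · ♝ ♛ ♚ · · ♜│8
7│♟ ♟ ♟ ♟ ♟ ♟ · ♟│7
6│· · ♞ · · · ♟ ♞│6
5│· · · ♘ ♝ · · ·│5
4│· · · · · · · ·│4
3│♙ · · · · · · ·│3
2│· ♙ ♙ ♙ ♙ ♙ ♙ ♙│2
1│♖ · ♗ ♕ ♔ ♗ · ♖│1
  ─────────────────
  a b c d e f g h



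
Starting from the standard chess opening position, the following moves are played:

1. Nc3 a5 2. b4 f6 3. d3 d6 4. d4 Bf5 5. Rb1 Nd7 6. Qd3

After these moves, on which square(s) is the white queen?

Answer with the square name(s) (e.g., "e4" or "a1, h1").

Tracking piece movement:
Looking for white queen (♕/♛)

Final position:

  a b c d e f g h
  ─────────────────
8│♜ · · ♛ ♚ ♝ ♞ ♜│8
7│· ♟ ♟ ♞ ♟ · ♟ ♟│7
6│· · · ♟ · ♟ · ·│6
5│♟ · · · · ♝ · ·│5
4│· ♙ · ♙ · · · ·│4
3│· · ♘ ♕ · · · ·│3
2│♙ · ♙ · ♙ ♙ ♙ ♙│2
1│· ♖ ♗ · ♔ ♗ ♘ ♖│1
  ─────────────────
  a b c d e f g h


d3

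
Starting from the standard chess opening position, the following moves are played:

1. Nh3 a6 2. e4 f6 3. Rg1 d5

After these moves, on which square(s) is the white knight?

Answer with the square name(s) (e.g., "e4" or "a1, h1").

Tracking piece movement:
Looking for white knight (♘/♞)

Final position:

  a b c d e f g h
  ─────────────────
8│♜ ♞ ♝ ♛ ♚ ♝ ♞ ♜│8
7│· ♟ ♟ · ♟ · ♟ ♟│7
6│♟ · · · · ♟ · ·│6
5│· · · ♟ · · · ·│5
4│· · · · ♙ · · ·│4
3│· · · · · · · ♘│3
2│♙ ♙ ♙ ♙ · ♙ ♙ ♙│2
1│♖ ♘ ♗ ♕ ♔ ♗ ♖ ·│1
  ─────────────────
  a b c d e f g h


b1, h3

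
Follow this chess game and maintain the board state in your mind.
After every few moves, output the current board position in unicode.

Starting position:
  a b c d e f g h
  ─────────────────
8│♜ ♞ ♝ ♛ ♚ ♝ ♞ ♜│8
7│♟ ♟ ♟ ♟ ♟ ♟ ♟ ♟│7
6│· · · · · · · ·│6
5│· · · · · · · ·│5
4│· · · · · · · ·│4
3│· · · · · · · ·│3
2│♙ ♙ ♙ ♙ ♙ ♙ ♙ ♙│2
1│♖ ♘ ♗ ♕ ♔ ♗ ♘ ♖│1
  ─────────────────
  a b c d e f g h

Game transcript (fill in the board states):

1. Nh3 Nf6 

  a b c d e f g h
  ─────────────────
8│♜ ♞ ♝ ♛ ♚ ♝ · ♜│8
7│♟ ♟ ♟ ♟ ♟ ♟ ♟ ♟│7
6│· · · · · ♞ · ·│6
5│· · · · · · · ·│5
4│· · · · · · · ·│4
3│· · · · · · · ♘│3
2│♙ ♙ ♙ ♙ ♙ ♙ ♙ ♙│2
1│♖ ♘ ♗ ♕ ♔ ♗ · ♖│1
  ─────────────────
  a b c d e f g h

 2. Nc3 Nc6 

  a b c d e f g h
  ─────────────────
8│♜ · ♝ ♛ ♚ ♝ · ♜│8
7│♟ ♟ ♟ ♟ ♟ ♟ ♟ ♟│7
6│· · ♞ · · ♞ · ·│6
5│· · · · · · · ·│5
4│· · · · · · · ·│4
3│· · ♘ · · · · ♘│3
2│♙ ♙ ♙ ♙ ♙ ♙ ♙ ♙│2
1│♖ · ♗ ♕ ♔ ♗ · ♖│1
  ─────────────────
  a b c d e f g h

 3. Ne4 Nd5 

  a b c d e f g h
  ─────────────────
8│♜ · ♝ ♛ ♚ ♝ · ♜│8
7│♟ ♟ ♟ ♟ ♟ ♟ ♟ ♟│7
6│· · ♞ · · · · ·│6
5│· · · ♞ · · · ·│5
4│· · · · ♘ · · ·│4
3│· · · · · · · ♘│3
2│♙ ♙ ♙ ♙ ♙ ♙ ♙ ♙│2
1│♖ · ♗ ♕ ♔ ♗ · ♖│1
  ─────────────────
  a b c d e f g h

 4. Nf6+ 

  a b c d e f g h
  ─────────────────
8│♜ · ♝ ♛ ♚ ♝ · ♜│8
7│♟ ♟ ♟ ♟ ♟ ♟ ♟ ♟│7
6│· · ♞ · · ♘ · ·│6
5│· · · ♞ · · · ·│5
4│· · · · · · · ·│4
3│· · · · · · · ♘│3
2│♙ ♙ ♙ ♙ ♙ ♙ ♙ ♙│2
1│♖ · ♗ ♕ ♔ ♗ · ♖│1
  ─────────────────
  a b c d e f g h


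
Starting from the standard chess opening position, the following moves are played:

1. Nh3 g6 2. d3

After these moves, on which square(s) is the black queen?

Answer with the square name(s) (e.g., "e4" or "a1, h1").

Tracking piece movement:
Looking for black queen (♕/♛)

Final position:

  a b c d e f g h
  ─────────────────
8│♜ ♞ ♝ ♛ ♚ ♝ ♞ ♜│8
7│♟ ♟ ♟ ♟ ♟ ♟ · ♟│7
6│· · · · · · ♟ ·│6
5│· · · · · · · ·│5
4│· · · · · · · ·│4
3│· · · ♙ · · · ♘│3
2│♙ ♙ ♙ · ♙ ♙ ♙ ♙│2
1│♖ ♘ ♗ ♕ ♔ ♗ · ♖│1
  ─────────────────
  a b c d e f g h


d8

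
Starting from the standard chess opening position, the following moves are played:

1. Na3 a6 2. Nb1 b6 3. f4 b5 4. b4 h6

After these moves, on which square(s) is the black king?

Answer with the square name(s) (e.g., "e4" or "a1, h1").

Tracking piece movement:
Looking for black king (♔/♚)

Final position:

  a b c d e f g h
  ─────────────────
8│♜ ♞ ♝ ♛ ♚ ♝ ♞ ♜│8
7│· · ♟ ♟ ♟ ♟ ♟ ·│7
6│♟ · · · · · · ♟│6
5│· ♟ · · · · · ·│5
4│· ♙ · · · ♙ · ·│4
3│· · · · · · · ·│3
2│♙ · ♙ ♙ ♙ · ♙ ♙│2
1│♖ ♘ ♗ ♕ ♔ ♗ ♘ ♖│1
  ─────────────────
  a b c d e f g h


e8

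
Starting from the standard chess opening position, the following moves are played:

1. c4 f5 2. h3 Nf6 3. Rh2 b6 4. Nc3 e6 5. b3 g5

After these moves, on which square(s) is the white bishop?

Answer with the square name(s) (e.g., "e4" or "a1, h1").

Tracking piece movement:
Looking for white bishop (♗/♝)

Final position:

  a b c d e f g h
  ─────────────────
8│♜ ♞ ♝ ♛ ♚ ♝ · ♜│8
7│♟ · ♟ ♟ · · · ♟│7
6│· ♟ · · ♟ ♞ · ·│6
5│· · · · · ♟ ♟ ·│5
4│· · ♙ · · · · ·│4
3│· ♙ ♘ · · · · ♙│3
2│♙ · · ♙ ♙ ♙ ♙ ♖│2
1│♖ · ♗ ♕ ♔ ♗ ♘ ·│1
  ─────────────────
  a b c d e f g h


c1, f1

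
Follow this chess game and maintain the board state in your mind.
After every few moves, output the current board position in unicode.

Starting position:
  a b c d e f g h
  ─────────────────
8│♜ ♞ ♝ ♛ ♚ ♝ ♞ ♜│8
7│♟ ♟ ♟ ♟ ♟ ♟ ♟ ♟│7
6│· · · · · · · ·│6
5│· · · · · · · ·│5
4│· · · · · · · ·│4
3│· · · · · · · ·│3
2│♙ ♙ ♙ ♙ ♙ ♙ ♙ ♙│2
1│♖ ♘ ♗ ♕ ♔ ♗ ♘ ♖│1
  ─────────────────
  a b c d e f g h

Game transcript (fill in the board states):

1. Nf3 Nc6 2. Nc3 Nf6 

  a b c d e f g h
  ─────────────────
8│♜ · ♝ ♛ ♚ ♝ · ♜│8
7│♟ ♟ ♟ ♟ ♟ ♟ ♟ ♟│7
6│· · ♞ · · ♞ · ·│6
5│· · · · · · · ·│5
4│· · · · · · · ·│4
3│· · ♘ · · ♘ · ·│3
2│♙ ♙ ♙ ♙ ♙ ♙ ♙ ♙│2
1│♖ · ♗ ♕ ♔ ♗ · ♖│1
  ─────────────────
  a b c d e f g h

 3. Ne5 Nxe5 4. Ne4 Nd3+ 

  a b c d e f g h
  ─────────────────
8│♜ · ♝ ♛ ♚ ♝ · ♜│8
7│♟ ♟ ♟ ♟ ♟ ♟ ♟ ♟│7
6│· · · · · ♞ · ·│6
5│· · · · · · · ·│5
4│· · · · ♘ · · ·│4
3│· · · ♞ · · · ·│3
2│♙ ♙ ♙ ♙ ♙ ♙ ♙ ♙│2
1│♖ · ♗ ♕ ♔ ♗ · ♖│1
  ─────────────────
  a b c d e f g h

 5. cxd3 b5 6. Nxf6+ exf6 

  a b c d e f g h
  ─────────────────
8│♜ · ♝ ♛ ♚ ♝ · ♜│8
7│♟ · ♟ ♟ · ♟ ♟ ♟│7
6│· · · · · ♟ · ·│6
5│· ♟ · · · · · ·│5
4│· · · · · · · ·│4
3│· · · ♙ · · · ·│3
2│♙ ♙ · ♙ ♙ ♙ ♙ ♙│2
1│♖ · ♗ ♕ ♔ ♗ · ♖│1
  ─────────────────
  a b c d e f g h

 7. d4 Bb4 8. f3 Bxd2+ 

  a b c d e f g h
  ─────────────────
8│♜ · ♝ ♛ ♚ · · ♜│8
7│♟ · ♟ ♟ · ♟ ♟ ♟│7
6│· · · · · ♟ · ·│6
5│· ♟ · · · · · ·│5
4│· · · ♙ · · · ·│4
3│· · · · · ♙ · ·│3
2│♙ ♙ · ♝ ♙ · ♙ ♙│2
1│♖ · ♗ ♕ ♔ ♗ · ♖│1
  ─────────────────
  a b c d e f g h

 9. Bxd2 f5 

  a b c d e f g h
  ─────────────────
8│♜ · ♝ ♛ ♚ · · ♜│8
7│♟ · ♟ ♟ · ♟ ♟ ♟│7
6│· · · · · · · ·│6
5│· ♟ · · · ♟ · ·│5
4│· · · ♙ · · · ·│4
3│· · · · · ♙ · ·│3
2│♙ ♙ · ♗ ♙ · ♙ ♙│2
1│♖ · · ♕ ♔ ♗ · ♖│1
  ─────────────────
  a b c d e f g h


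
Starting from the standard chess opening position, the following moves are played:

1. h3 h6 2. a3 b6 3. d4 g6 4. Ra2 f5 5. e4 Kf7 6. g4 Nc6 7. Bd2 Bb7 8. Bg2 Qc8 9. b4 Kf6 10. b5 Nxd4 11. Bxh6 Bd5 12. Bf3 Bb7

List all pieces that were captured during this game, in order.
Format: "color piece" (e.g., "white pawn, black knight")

Tracking captures:
  Nxd4: captured white pawn
  Bxh6: captured black pawn

white pawn, black pawn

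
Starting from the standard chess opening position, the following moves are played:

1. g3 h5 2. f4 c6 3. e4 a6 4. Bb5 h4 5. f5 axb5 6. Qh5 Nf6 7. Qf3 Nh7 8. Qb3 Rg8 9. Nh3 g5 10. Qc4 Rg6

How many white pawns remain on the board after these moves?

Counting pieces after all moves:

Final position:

  a b c d e f g h
  ─────────────────
8│♜ ♞ ♝ ♛ ♚ ♝ · ·│8
7│· ♟ · ♟ ♟ ♟ · ♞│7
6│· · ♟ · · · ♜ ·│6
5│· ♟ · · · ♙ ♟ ·│5
4│· · ♕ · ♙ · · ♟│4
3│· · · · · · ♙ ♘│3
2│♙ ♙ ♙ ♙ · · · ♙│2
1│♖ ♘ ♗ · ♔ · · ♖│1
  ─────────────────
  a b c d e f g h


8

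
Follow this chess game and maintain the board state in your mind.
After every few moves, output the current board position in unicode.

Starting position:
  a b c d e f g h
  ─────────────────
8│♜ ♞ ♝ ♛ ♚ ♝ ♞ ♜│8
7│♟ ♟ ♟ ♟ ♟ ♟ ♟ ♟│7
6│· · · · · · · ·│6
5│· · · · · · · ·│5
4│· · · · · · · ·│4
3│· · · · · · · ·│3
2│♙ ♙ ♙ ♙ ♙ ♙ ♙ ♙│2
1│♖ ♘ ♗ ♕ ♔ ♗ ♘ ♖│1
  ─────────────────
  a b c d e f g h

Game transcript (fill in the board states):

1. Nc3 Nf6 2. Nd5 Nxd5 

  a b c d e f g h
  ─────────────────
8│♜ ♞ ♝ ♛ ♚ ♝ · ♜│8
7│♟ ♟ ♟ ♟ ♟ ♟ ♟ ♟│7
6│· · · · · · · ·│6
5│· · · ♞ · · · ·│5
4│· · · · · · · ·│4
3│· · · · · · · ·│3
2│♙ ♙ ♙ ♙ ♙ ♙ ♙ ♙│2
1│♖ · ♗ ♕ ♔ ♗ ♘ ♖│1
  ─────────────────
  a b c d e f g h

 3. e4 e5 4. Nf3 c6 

  a b c d e f g h
  ─────────────────
8│♜ ♞ ♝ ♛ ♚ ♝ · ♜│8
7│♟ ♟ · ♟ · ♟ ♟ ♟│7
6│· · ♟ · · · · ·│6
5│· · · ♞ ♟ · · ·│5
4│· · · · ♙ · · ·│4
3│· · · · · ♘ · ·│3
2│♙ ♙ ♙ ♙ · ♙ ♙ ♙│2
1│♖ · ♗ ♕ ♔ ♗ · ♖│1
  ─────────────────
  a b c d e f g h

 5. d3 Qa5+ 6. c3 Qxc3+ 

  a b c d e f g h
  ─────────────────
8│♜ ♞ ♝ · ♚ ♝ · ♜│8
7│♟ ♟ · ♟ · ♟ ♟ ♟│7
6│· · ♟ · · · · ·│6
5│· · · ♞ ♟ · · ·│5
4│· · · · ♙ · · ·│4
3│· · ♛ ♙ · ♘ · ·│3
2│♙ ♙ · · · ♙ ♙ ♙│2
1│♖ · ♗ ♕ ♔ ♗ · ♖│1
  ─────────────────
  a b c d e f g h

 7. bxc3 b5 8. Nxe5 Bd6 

  a b c d e f g h
  ─────────────────
8│♜ ♞ ♝ · ♚ · · ♜│8
7│♟ · · ♟ · ♟ ♟ ♟│7
6│· · ♟ ♝ · · · ·│6
5│· ♟ · ♞ ♘ · · ·│5
4│· · · · ♙ · · ·│4
3│· · ♙ ♙ · · · ·│3
2│♙ · · · · ♙ ♙ ♙│2
1│♖ · ♗ ♕ ♔ ♗ · ♖│1
  ─────────────────
  a b c d e f g h

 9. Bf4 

  a b c d e f g h
  ─────────────────
8│♜ ♞ ♝ · ♚ · · ♜│8
7│♟ · · ♟ · ♟ ♟ ♟│7
6│· · ♟ ♝ · · · ·│6
5│· ♟ · ♞ ♘ · · ·│5
4│· · · · ♙ ♗ · ·│4
3│· · ♙ ♙ · · · ·│3
2│♙ · · · · ♙ ♙ ♙│2
1│♖ · · ♕ ♔ ♗ · ♖│1
  ─────────────────
  a b c d e f g h


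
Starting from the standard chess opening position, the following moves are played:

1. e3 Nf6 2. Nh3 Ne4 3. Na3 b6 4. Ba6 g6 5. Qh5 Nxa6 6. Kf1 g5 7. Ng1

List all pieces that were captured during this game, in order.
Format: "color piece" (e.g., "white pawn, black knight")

Tracking captures:
  Nxa6: captured white bishop

white bishop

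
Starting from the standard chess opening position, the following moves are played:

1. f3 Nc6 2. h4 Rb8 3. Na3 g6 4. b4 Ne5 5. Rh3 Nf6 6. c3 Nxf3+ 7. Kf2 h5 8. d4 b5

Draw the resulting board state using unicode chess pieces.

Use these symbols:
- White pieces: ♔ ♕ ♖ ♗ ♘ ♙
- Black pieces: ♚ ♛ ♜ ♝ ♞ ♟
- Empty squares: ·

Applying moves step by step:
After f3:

♜ ♞ ♝ ♛ ♚ ♝ ♞ ♜
♟ ♟ ♟ ♟ ♟ ♟ ♟ ♟
· · · · · · · ·
· · · · · · · ·
· · · · · · · ·
· · · · · ♙ · ·
♙ ♙ ♙ ♙ ♙ · ♙ ♙
♖ ♘ ♗ ♕ ♔ ♗ ♘ ♖


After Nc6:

♜ · ♝ ♛ ♚ ♝ ♞ ♜
♟ ♟ ♟ ♟ ♟ ♟ ♟ ♟
· · ♞ · · · · ·
· · · · · · · ·
· · · · · · · ·
· · · · · ♙ · ·
♙ ♙ ♙ ♙ ♙ · ♙ ♙
♖ ♘ ♗ ♕ ♔ ♗ ♘ ♖


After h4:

♜ · ♝ ♛ ♚ ♝ ♞ ♜
♟ ♟ ♟ ♟ ♟ ♟ ♟ ♟
· · ♞ · · · · ·
· · · · · · · ·
· · · · · · · ♙
· · · · · ♙ · ·
♙ ♙ ♙ ♙ ♙ · ♙ ·
♖ ♘ ♗ ♕ ♔ ♗ ♘ ♖


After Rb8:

· ♜ ♝ ♛ ♚ ♝ ♞ ♜
♟ ♟ ♟ ♟ ♟ ♟ ♟ ♟
· · ♞ · · · · ·
· · · · · · · ·
· · · · · · · ♙
· · · · · ♙ · ·
♙ ♙ ♙ ♙ ♙ · ♙ ·
♖ ♘ ♗ ♕ ♔ ♗ ♘ ♖


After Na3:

· ♜ ♝ ♛ ♚ ♝ ♞ ♜
♟ ♟ ♟ ♟ ♟ ♟ ♟ ♟
· · ♞ · · · · ·
· · · · · · · ·
· · · · · · · ♙
♘ · · · · ♙ · ·
♙ ♙ ♙ ♙ ♙ · ♙ ·
♖ · ♗ ♕ ♔ ♗ ♘ ♖


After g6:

· ♜ ♝ ♛ ♚ ♝ ♞ ♜
♟ ♟ ♟ ♟ ♟ ♟ · ♟
· · ♞ · · · ♟ ·
· · · · · · · ·
· · · · · · · ♙
♘ · · · · ♙ · ·
♙ ♙ ♙ ♙ ♙ · ♙ ·
♖ · ♗ ♕ ♔ ♗ ♘ ♖


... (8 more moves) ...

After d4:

· ♜ ♝ ♛ ♚ ♝ · ♜
♟ ♟ ♟ ♟ ♟ ♟ · ·
· · · · · ♞ ♟ ·
· · · · · · · ♟
· ♙ · ♙ · · · ♙
♘ · ♙ · · ♞ · ♖
♙ · · · ♙ ♔ ♙ ·
♖ · ♗ ♕ · ♗ ♘ ·


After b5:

· ♜ ♝ ♛ ♚ ♝ · ♜
♟ · ♟ ♟ ♟ ♟ · ·
· · · · · ♞ ♟ ·
· ♟ · · · · · ♟
· ♙ · ♙ · · · ♙
♘ · ♙ · · ♞ · ♖
♙ · · · ♙ ♔ ♙ ·
♖ · ♗ ♕ · ♗ ♘ ·



  a b c d e f g h
  ─────────────────
8│· ♜ ♝ ♛ ♚ ♝ · ♜│8
7│♟ · ♟ ♟ ♟ ♟ · ·│7
6│· · · · · ♞ ♟ ·│6
5│· ♟ · · · · · ♟│5
4│· ♙ · ♙ · · · ♙│4
3│♘ · ♙ · · ♞ · ♖│3
2│♙ · · · ♙ ♔ ♙ ·│2
1│♖ · ♗ ♕ · ♗ ♘ ·│1
  ─────────────────
  a b c d e f g h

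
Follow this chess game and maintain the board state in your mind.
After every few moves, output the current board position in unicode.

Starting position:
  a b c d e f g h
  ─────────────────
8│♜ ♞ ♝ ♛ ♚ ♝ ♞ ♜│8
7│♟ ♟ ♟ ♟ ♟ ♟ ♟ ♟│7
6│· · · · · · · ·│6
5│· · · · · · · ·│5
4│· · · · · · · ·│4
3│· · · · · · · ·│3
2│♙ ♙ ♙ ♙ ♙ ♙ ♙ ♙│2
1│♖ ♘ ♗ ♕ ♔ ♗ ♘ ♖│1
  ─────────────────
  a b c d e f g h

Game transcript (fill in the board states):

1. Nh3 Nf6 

  a b c d e f g h
  ─────────────────
8│♜ ♞ ♝ ♛ ♚ ♝ · ♜│8
7│♟ ♟ ♟ ♟ ♟ ♟ ♟ ♟│7
6│· · · · · ♞ · ·│6
5│· · · · · · · ·│5
4│· · · · · · · ·│4
3│· · · · · · · ♘│3
2│♙ ♙ ♙ ♙ ♙ ♙ ♙ ♙│2
1│♖ ♘ ♗ ♕ ♔ ♗ · ♖│1
  ─────────────────
  a b c d e f g h

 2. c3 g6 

  a b c d e f g h
  ─────────────────
8│♜ ♞ ♝ ♛ ♚ ♝ · ♜│8
7│♟ ♟ ♟ ♟ ♟ ♟ · ♟│7
6│· · · · · ♞ ♟ ·│6
5│· · · · · · · ·│5
4│· · · · · · · ·│4
3│· · ♙ · · · · ♘│3
2│♙ ♙ · ♙ ♙ ♙ ♙ ♙│2
1│♖ ♘ ♗ ♕ ♔ ♗ · ♖│1
  ─────────────────
  a b c d e f g h

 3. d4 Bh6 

  a b c d e f g h
  ─────────────────
8│♜ ♞ ♝ ♛ ♚ · · ♜│8
7│♟ ♟ ♟ ♟ ♟ ♟ · ♟│7
6│· · · · · ♞ ♟ ♝│6
5│· · · · · · · ·│5
4│· · · ♙ · · · ·│4
3│· · ♙ · · · · ♘│3
2│♙ ♙ · · ♙ ♙ ♙ ♙│2
1│♖ ♘ ♗ ♕ ♔ ♗ · ♖│1
  ─────────────────
  a b c d e f g h

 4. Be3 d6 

  a b c d e f g h
  ─────────────────
8│♜ ♞ ♝ ♛ ♚ · · ♜│8
7│♟ ♟ ♟ · ♟ ♟ · ♟│7
6│· · · ♟ · ♞ ♟ ♝│6
5│· · · · · · · ·│5
4│· · · ♙ · · · ·│4
3│· · ♙ · ♗ · · ♘│3
2│♙ ♙ · · ♙ ♙ ♙ ♙│2
1│♖ ♘ · ♕ ♔ ♗ · ♖│1
  ─────────────────
  a b c d e f g h

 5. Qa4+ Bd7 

  a b c d e f g h
  ─────────────────
8│♜ ♞ · ♛ ♚ · · ♜│8
7│♟ ♟ ♟ ♝ ♟ ♟ · ♟│7
6│· · · ♟ · ♞ ♟ ♝│6
5│· · · · · · · ·│5
4│♕ · · ♙ · · · ·│4
3│· · ♙ · ♗ · · ♘│3
2│♙ ♙ · · ♙ ♙ ♙ ♙│2
1│♖ ♘ · · ♔ ♗ · ♖│1
  ─────────────────
  a b c d e f g h



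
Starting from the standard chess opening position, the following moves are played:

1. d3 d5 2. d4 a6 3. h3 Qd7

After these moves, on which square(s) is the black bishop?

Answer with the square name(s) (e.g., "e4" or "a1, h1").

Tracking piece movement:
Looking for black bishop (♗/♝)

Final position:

  a b c d e f g h
  ─────────────────
8│♜ ♞ ♝ · ♚ ♝ ♞ ♜│8
7│· ♟ ♟ ♛ ♟ ♟ ♟ ♟│7
6│♟ · · · · · · ·│6
5│· · · ♟ · · · ·│5
4│· · · ♙ · · · ·│4
3│· · · · · · · ♙│3
2│♙ ♙ ♙ · ♙ ♙ ♙ ·│2
1│♖ ♘ ♗ ♕ ♔ ♗ ♘ ♖│1
  ─────────────────
  a b c d e f g h


c8, f8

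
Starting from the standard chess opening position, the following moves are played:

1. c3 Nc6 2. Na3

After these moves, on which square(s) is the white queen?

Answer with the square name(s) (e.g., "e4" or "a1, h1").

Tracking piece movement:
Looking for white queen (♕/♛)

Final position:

  a b c d e f g h
  ─────────────────
8│♜ · ♝ ♛ ♚ ♝ ♞ ♜│8
7│♟ ♟ ♟ ♟ ♟ ♟ ♟ ♟│7
6│· · ♞ · · · · ·│6
5│· · · · · · · ·│5
4│· · · · · · · ·│4
3│♘ · ♙ · · · · ·│3
2│♙ ♙ · ♙ ♙ ♙ ♙ ♙│2
1│♖ · ♗ ♕ ♔ ♗ ♘ ♖│1
  ─────────────────
  a b c d e f g h


d1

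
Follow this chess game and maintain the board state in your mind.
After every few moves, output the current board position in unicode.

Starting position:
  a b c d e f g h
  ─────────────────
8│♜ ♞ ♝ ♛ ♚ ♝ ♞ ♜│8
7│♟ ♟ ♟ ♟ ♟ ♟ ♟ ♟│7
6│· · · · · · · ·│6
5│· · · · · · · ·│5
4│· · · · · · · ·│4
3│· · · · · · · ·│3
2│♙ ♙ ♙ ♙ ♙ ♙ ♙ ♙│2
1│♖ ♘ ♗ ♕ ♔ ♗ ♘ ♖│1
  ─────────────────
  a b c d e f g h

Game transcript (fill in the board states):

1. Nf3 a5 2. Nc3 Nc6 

  a b c d e f g h
  ─────────────────
8│♜ · ♝ ♛ ♚ ♝ ♞ ♜│8
7│· ♟ ♟ ♟ ♟ ♟ ♟ ♟│7
6│· · ♞ · · · · ·│6
5│♟ · · · · · · ·│5
4│· · · · · · · ·│4
3│· · ♘ · · ♘ · ·│3
2│♙ ♙ ♙ ♙ ♙ ♙ ♙ ♙│2
1│♖ · ♗ ♕ ♔ ♗ · ♖│1
  ─────────────────
  a b c d e f g h

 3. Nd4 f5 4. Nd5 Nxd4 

  a b c d e f g h
  ─────────────────
8│♜ · ♝ ♛ ♚ ♝ ♞ ♜│8
7│· ♟ ♟ ♟ ♟ · ♟ ♟│7
6│· · · · · · · ·│6
5│♟ · · ♘ · ♟ · ·│5
4│· · · ♞ · · · ·│4
3│· · · · · · · ·│3
2│♙ ♙ ♙ ♙ ♙ ♙ ♙ ♙│2
1│♖ · ♗ ♕ ♔ ♗ · ♖│1
  ─────────────────
  a b c d e f g h

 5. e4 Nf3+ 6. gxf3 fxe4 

  a b c d e f g h
  ─────────────────
8│♜ · ♝ ♛ ♚ ♝ ♞ ♜│8
7│· ♟ ♟ ♟ ♟ · ♟ ♟│7
6│· · · · · · · ·│6
5│♟ · · ♘ · · · ·│5
4│· · · · ♟ · · ·│4
3│· · · · · ♙ · ·│3
2│♙ ♙ ♙ ♙ · ♙ · ♙│2
1│♖ · ♗ ♕ ♔ ♗ · ♖│1
  ─────────────────
  a b c d e f g h

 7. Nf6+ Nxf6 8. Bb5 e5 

  a b c d e f g h
  ─────────────────
8│♜ · ♝ ♛ ♚ ♝ · ♜│8
7│· ♟ ♟ ♟ · · ♟ ♟│7
6│· · · · · ♞ · ·│6
5│♟ ♗ · · ♟ · · ·│5
4│· · · · ♟ · · ·│4
3│· · · · · ♙ · ·│3
2│♙ ♙ ♙ ♙ · ♙ · ♙│2
1│♖ · ♗ ♕ ♔ · · ♖│1
  ─────────────────
  a b c d e f g h

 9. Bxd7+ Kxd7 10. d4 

  a b c d e f g h
  ─────────────────
8│♜ · ♝ ♛ · ♝ · ♜│8
7│· ♟ ♟ ♚ · · ♟ ♟│7
6│· · · · · ♞ · ·│6
5│♟ · · · ♟ · · ·│5
4│· · · ♙ ♟ · · ·│4
3│· · · · · ♙ · ·│3
2│♙ ♙ ♙ · · ♙ · ♙│2
1│♖ · ♗ ♕ ♔ · · ♖│1
  ─────────────────
  a b c d e f g h


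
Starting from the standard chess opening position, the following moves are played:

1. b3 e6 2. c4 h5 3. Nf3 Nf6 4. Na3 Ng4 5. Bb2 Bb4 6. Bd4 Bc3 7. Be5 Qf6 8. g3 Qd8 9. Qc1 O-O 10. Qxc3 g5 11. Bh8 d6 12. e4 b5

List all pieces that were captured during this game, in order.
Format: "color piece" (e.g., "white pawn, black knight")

Tracking captures:
  Qxc3: captured black bishop

black bishop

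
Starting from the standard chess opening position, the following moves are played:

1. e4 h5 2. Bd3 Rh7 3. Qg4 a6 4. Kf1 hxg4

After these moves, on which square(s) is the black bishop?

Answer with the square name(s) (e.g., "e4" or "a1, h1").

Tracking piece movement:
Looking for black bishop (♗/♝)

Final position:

  a b c d e f g h
  ─────────────────
8│♜ ♞ ♝ ♛ ♚ ♝ ♞ ·│8
7│· ♟ ♟ ♟ ♟ ♟ ♟ ♜│7
6│♟ · · · · · · ·│6
5│· · · · · · · ·│5
4│· · · · ♙ · ♟ ·│4
3│· · · ♗ · · · ·│3
2│♙ ♙ ♙ ♙ · ♙ ♙ ♙│2
1│♖ ♘ ♗ · · ♔ ♘ ♖│1
  ─────────────────
  a b c d e f g h


c8, f8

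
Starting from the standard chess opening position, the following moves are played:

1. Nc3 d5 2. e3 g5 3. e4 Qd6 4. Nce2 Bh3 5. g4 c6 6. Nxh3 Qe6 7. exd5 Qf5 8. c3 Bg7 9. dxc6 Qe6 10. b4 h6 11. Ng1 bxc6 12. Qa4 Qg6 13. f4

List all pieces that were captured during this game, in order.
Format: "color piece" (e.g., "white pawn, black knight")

Tracking captures:
  Nxh3: captured black bishop
  exd5: captured black pawn
  dxc6: captured black pawn
  bxc6: captured white pawn

black bishop, black pawn, black pawn, white pawn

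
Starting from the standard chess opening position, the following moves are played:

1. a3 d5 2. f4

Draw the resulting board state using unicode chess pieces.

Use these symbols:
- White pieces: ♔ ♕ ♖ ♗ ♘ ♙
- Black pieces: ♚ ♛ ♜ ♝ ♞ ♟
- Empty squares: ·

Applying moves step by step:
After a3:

♜ ♞ ♝ ♛ ♚ ♝ ♞ ♜
♟ ♟ ♟ ♟ ♟ ♟ ♟ ♟
· · · · · · · ·
· · · · · · · ·
· · · · · · · ·
♙ · · · · · · ·
· ♙ ♙ ♙ ♙ ♙ ♙ ♙
♖ ♘ ♗ ♕ ♔ ♗ ♘ ♖


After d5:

♜ ♞ ♝ ♛ ♚ ♝ ♞ ♜
♟ ♟ ♟ · ♟ ♟ ♟ ♟
· · · · · · · ·
· · · ♟ · · · ·
· · · · · · · ·
♙ · · · · · · ·
· ♙ ♙ ♙ ♙ ♙ ♙ ♙
♖ ♘ ♗ ♕ ♔ ♗ ♘ ♖


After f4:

♜ ♞ ♝ ♛ ♚ ♝ ♞ ♜
♟ ♟ ♟ · ♟ ♟ ♟ ♟
· · · · · · · ·
· · · ♟ · · · ·
· · · · · ♙ · ·
♙ · · · · · · ·
· ♙ ♙ ♙ ♙ · ♙ ♙
♖ ♘ ♗ ♕ ♔ ♗ ♘ ♖



  a b c d e f g h
  ─────────────────
8│♜ ♞ ♝ ♛ ♚ ♝ ♞ ♜│8
7│♟ ♟ ♟ · ♟ ♟ ♟ ♟│7
6│· · · · · · · ·│6
5│· · · ♟ · · · ·│5
4│· · · · · ♙ · ·│4
3│♙ · · · · · · ·│3
2│· ♙ ♙ ♙ ♙ · ♙ ♙│2
1│♖ ♘ ♗ ♕ ♔ ♗ ♘ ♖│1
  ─────────────────
  a b c d e f g h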